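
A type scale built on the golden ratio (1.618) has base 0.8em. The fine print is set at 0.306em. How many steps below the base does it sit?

1.618ⁿ = 0.8 / 0.306 = 2.6144
n = ln(2.6144) / ln(1.618) = 0.9610 / 0.4812 ≈ 2.00

2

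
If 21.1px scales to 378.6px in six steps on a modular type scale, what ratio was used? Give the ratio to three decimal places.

r⁶ = 378.6 / 21.1, so r = (378.6/21.1)^(1/6).
r = 17.9431^(1/6) ≈ 1.6180

1.618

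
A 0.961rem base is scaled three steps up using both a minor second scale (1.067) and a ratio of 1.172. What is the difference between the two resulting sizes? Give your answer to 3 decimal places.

0.380rem

Minor second: 0.961 × 1.067³ = 1.16739rem
At 1.172: 0.961 × 1.172³ = 1.54706rem
Difference: 1.54706 − 1.16739 = 0.37967rem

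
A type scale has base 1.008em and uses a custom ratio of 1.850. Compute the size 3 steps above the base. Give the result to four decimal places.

Every step multiplies by the scale ratio.
1.008 × 1.850³ = 1.008 × 6.33163 ≈ 6.3823

6.3823em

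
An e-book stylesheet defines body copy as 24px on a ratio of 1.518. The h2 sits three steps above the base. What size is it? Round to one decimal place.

84.0px

A modular type scale is a geometric sequence: sizeₙ = base × rⁿ.
24.0 × 1.518³ = 24.0 × 3.49796 ≈ 83.95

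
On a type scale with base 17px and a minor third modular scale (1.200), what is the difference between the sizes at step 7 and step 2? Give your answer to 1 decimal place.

Step 2: 17.0 × 1.200² = 24.480px
Step 7: 17.0 × 1.200⁷ = 60.914px
Difference: 60.914 − 24.480 = 36.434px

36.4px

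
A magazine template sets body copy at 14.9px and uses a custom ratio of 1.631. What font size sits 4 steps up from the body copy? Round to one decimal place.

105.4px

14.9 × 1.631⁴ = 14.9 × 7.07646 ≈ 105.44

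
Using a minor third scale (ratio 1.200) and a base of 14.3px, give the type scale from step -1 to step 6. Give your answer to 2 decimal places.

Step -1: 14.3 ÷ 1.200 = 11.92
Step 0: 14.3px
Step 1: 14.3 × 1.200 = 17.16
Step 2: 14.3 × 1.200² = 20.59
Step 3: 14.3 × 1.200³ = 24.71
Step 4: 14.3 × 1.200⁴ = 29.65
Step 5: 14.3 × 1.200⁵ = 35.58
Step 6: 14.3 × 1.200⁶ = 42.70

11.92px, 14.30px, 17.16px, 20.59px, 24.71px, 29.65px, 35.58px, 42.70px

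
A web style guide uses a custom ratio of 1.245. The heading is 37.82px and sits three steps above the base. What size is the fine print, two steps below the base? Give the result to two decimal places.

12.64px

The gap is -2 − (3) = -5 steps, so the factor is 1.245^-5.
37.82 ÷ 1.245⁵ = 37.82 ÷ 2.99121 ≈ 12.644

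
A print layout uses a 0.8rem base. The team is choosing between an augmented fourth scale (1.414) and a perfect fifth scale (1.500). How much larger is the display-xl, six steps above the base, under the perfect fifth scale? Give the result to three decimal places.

2.718rem

Augmented fourth: 0.8 × 1.414⁶ = 6.39420rem
Perfect fifth: 0.8 × 1.500⁶ = 9.11250rem
Difference: 9.11250 − 6.39420 = 2.71830rem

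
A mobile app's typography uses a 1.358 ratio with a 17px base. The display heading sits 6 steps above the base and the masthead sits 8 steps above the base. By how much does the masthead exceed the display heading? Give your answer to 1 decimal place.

Step 6: 17.0 × 1.358⁶ = 106.622px
Step 8: 17.0 × 1.358⁸ = 196.629px
Difference: 196.629 − 106.622 = 90.007px

90.0px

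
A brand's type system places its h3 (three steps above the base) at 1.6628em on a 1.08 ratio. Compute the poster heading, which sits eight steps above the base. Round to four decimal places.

The gap is 8 − (3) = 5 steps, so the factor is 1.08^5.
1.6628 × 1.08⁵ = 1.6628 × 1.46933 ≈ 2.4432

2.4432em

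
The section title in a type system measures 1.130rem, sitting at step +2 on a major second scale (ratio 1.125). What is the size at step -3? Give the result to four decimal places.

0.6271rem

Moving from step +2 to step -3 is 5 steps down, so divide by r⁵.
1.130 ÷ 1.125⁵ = 1.130 ÷ 1.80203 ≈ 0.6271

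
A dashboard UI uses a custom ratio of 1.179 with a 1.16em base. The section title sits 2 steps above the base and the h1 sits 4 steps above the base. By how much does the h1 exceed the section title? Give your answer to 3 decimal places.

Step 2: 1.16 × 1.179² = 1.61245em
Step 4: 1.16 × 1.179⁴ = 2.24137em
Difference: 2.24137 − 1.61245 = 0.62892em

0.629em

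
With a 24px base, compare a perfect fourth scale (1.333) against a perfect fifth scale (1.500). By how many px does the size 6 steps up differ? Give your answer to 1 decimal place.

138.7px

Perfect fourth: 24.0 × 1.333⁶ = 134.646px
Perfect fifth: 24.0 × 1.500⁶ = 273.375px
Difference: 273.375 − 134.646 = 138.729px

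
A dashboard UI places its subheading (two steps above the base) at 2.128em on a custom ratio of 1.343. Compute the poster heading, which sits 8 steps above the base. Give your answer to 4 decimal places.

The gap is 8 − (2) = 6 steps, so the factor is 1.343^6.
2.128 × 1.343⁶ = 2.128 × 5.86754 ≈ 12.4861

12.4861em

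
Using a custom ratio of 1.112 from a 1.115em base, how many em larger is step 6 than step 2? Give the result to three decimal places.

Step 2: 1.115 × 1.112² = 1.37875em
Step 6: 1.115 × 1.112⁶ = 2.10816em
Difference: 2.10816 − 1.37875 = 0.72941em

0.729em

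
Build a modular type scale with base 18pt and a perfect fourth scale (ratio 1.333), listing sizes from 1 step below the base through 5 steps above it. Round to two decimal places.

13.50pt, 18.00pt, 23.99pt, 31.98pt, 42.63pt, 56.83pt, 75.76pt

Step -1: 18.0 ÷ 1.333 = 13.50
Step 0: 18pt
Step 1: 18.0 × 1.333 = 23.99
Step 2: 18.0 × 1.333² = 31.98
Step 3: 18.0 × 1.333³ = 42.63
Step 4: 18.0 × 1.333⁴ = 56.83
Step 5: 18.0 × 1.333⁵ = 75.76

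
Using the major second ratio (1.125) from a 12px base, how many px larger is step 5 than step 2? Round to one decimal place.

6.4px

Step 2: 12.0 × 1.125² = 15.188px
Step 5: 12.0 × 1.125⁵ = 21.624px
Difference: 21.624 − 15.188 = 6.436px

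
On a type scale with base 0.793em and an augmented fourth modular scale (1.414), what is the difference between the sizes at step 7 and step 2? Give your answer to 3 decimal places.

Step 2: 0.793 × 1.414² = 1.58552em
Step 7: 0.793 × 1.414⁷ = 8.96229em
Difference: 8.96229 − 1.58552 = 7.37677em

7.377em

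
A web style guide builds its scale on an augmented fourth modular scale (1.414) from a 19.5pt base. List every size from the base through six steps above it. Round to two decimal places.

Step 0: 19.5pt
Step 1: 19.5 × 1.414 = 27.57
Step 2: 19.5 × 1.414² = 38.99
Step 3: 19.5 × 1.414³ = 55.13
Step 4: 19.5 × 1.414⁴ = 77.95
Step 5: 19.5 × 1.414⁵ = 110.23
Step 6: 19.5 × 1.414⁶ = 155.86

19.50pt, 27.57pt, 38.99pt, 55.13pt, 77.95pt, 110.23pt, 155.86pt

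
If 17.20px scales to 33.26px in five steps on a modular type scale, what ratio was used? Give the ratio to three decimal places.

The ratio satisfies 17.20 × r⁵ = 33.26, so r = (33.26 / 17.20)^(1/5).
r = 1.9337^(1/5) ≈ 1.1410

1.141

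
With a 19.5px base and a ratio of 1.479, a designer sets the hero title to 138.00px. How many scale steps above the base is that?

5

1.479ⁿ = 138.00 / 19.5 = 7.0769
n = ln(7.0769) / ln(1.479) = 1.9568 / 0.3914 ≈ 5.00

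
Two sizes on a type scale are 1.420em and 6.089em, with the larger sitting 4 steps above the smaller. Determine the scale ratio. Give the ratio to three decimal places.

r⁴ = 6.089 / 1.420, so r = (6.089/1.420)^(1/4).
r = 4.2880^(1/4) ≈ 1.4390

1.439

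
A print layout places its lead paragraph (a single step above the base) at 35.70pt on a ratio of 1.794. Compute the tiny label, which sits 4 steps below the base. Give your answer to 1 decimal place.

1.9pt

35.70 ÷ 1.794⁵ = 35.70 ÷ 18.58284 ≈ 1.921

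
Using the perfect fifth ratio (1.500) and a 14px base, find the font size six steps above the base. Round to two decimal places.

Each step on a modular scale multiplies by the ratio, so the size n steps from the base is base × ratioⁿ.
14.0 × 1.500⁶ = 14.0 × 11.39062 ≈ 159.47

159.47px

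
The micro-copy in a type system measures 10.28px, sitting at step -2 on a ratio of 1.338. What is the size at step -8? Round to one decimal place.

10.28 ÷ 1.338⁶ = 10.28 ÷ 5.73768 ≈ 1.792

1.8px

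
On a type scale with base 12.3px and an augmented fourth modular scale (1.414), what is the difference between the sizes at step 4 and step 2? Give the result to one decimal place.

Step 2: 12.3 × 1.414² = 24.593px
Step 4: 12.3 × 1.414⁴ = 49.170px
Difference: 49.170 − 24.593 = 24.577px

24.6px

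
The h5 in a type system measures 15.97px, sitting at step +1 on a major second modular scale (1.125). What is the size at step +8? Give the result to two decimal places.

15.97 × 1.125⁷ = 15.97 × 2.28070 ≈ 36.423

36.42px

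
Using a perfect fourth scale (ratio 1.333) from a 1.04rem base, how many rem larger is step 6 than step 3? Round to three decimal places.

3.371rem

Step 3: 1.04 × 1.333³ = 2.46334rem
Step 6: 1.04 × 1.333⁶ = 5.83464rem
Difference: 5.83464 − 2.46334 = 3.37130rem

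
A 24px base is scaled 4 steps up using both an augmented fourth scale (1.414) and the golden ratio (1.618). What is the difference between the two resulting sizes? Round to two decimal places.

Augmented fourth: 24.0 × 1.414⁴ = 95.9420px
Golden ratio: 24.0 × 1.618⁴ = 164.4846px
Difference: 164.4846 − 95.9420 = 68.5426px

68.54px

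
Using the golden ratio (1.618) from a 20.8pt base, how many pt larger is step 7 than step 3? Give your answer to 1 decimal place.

Step 3: 20.8 × 1.618³ = 88.105pt
Step 7: 20.8 × 1.618⁷ = 603.828pt
Difference: 603.828 − 88.105 = 515.723pt

515.7pt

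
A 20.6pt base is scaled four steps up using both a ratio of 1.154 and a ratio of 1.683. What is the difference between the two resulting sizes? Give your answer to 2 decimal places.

128.74pt

At 1.154: 20.6 × 1.154⁴ = 36.5334pt
At 1.683: 20.6 × 1.683⁴ = 165.2737pt
Difference: 165.2737 − 36.5334 = 128.7403pt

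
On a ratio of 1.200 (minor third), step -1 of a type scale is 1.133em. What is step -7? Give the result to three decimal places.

0.379em

1.133 ÷ 1.200⁶ = 1.133 ÷ 2.98598 ≈ 0.379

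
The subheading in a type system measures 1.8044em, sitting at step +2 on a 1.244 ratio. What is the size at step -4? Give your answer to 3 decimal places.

0.487em

1.8044 ÷ 1.244⁶ = 1.8044 ÷ 3.70614 ≈ 0.487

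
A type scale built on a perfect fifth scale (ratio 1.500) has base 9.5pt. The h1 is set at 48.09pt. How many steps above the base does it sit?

4

1.500ⁿ = 48.09 / 9.5 = 5.0621
n = ln(5.0621) / ln(1.500) = 1.6218 / 0.4055 ≈ 4.00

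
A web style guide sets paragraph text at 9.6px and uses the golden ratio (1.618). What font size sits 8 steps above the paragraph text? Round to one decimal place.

9.6 × 1.618⁸ = 9.6 × 46.97082 ≈ 450.92

450.9px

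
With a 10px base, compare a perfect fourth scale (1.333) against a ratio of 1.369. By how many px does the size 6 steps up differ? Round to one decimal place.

9.7px

Perfect fourth: 10.0 × 1.333⁶ = 56.102px
At 1.369: 10.0 × 1.369⁶ = 65.830px
Difference: 65.830 − 56.102 = 9.728px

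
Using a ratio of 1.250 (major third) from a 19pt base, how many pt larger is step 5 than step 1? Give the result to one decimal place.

34.2pt

Step 1: 19.0 × 1.250 = 23.750pt
Step 5: 19.0 × 1.250⁵ = 57.983pt
Difference: 57.983 − 23.750 = 34.233pt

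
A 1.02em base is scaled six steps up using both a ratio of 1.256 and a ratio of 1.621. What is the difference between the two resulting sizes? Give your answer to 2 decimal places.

14.50em

At 1.256: 1.02 × 1.256⁶ = 4.0044em
At 1.621: 1.02 × 1.621⁶ = 18.5054em
Difference: 18.5054 − 4.0044 = 14.5010em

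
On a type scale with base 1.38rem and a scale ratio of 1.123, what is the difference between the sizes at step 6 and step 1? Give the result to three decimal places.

Step 1: 1.38 × 1.123 = 1.54974rem
Step 6: 1.38 × 1.123⁶ = 2.76795rem
Difference: 2.76795 − 1.54974 = 1.21821rem

1.218rem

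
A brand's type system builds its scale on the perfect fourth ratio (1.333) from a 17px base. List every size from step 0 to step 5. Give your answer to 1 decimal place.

Step 0: 17px
Step 1: 17.0 × 1.333 = 22.7
Step 2: 17.0 × 1.333² = 30.2
Step 3: 17.0 × 1.333³ = 40.3
Step 4: 17.0 × 1.333⁴ = 53.7
Step 5: 17.0 × 1.333⁵ = 71.5

17.0px, 22.7px, 30.2px, 40.3px, 53.7px, 71.5px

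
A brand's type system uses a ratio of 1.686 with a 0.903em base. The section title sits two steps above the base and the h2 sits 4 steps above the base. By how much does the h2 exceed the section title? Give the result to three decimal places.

4.730em

Step 2: 0.903 × 1.686² = 2.56686em
Step 4: 0.903 × 1.686⁴ = 7.29656em
Difference: 7.29656 − 2.56686 = 4.72970em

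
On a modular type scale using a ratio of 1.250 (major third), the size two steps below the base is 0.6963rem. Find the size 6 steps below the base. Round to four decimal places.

0.2852rem

The gap is -6 − (-2) = -4 steps, so the factor is 1.250^-4.
0.6963 ÷ 1.250⁴ = 0.6963 ÷ 2.44141 ≈ 0.2852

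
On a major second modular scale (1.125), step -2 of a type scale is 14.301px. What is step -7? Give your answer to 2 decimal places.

The gap is -7 − (-2) = -5 steps, so the factor is 1.125^-5.
14.301 ÷ 1.125⁵ = 14.301 ÷ 1.80203 ≈ 7.936

7.94px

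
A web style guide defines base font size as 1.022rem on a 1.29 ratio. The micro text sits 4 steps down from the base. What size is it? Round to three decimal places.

1.022 ÷ 1.29⁴ = 1.022 ÷ 2.76923 ≈ 0.369

0.369rem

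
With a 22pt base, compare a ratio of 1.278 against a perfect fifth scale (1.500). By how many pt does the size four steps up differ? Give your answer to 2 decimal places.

52.69pt

At 1.278: 22.0 × 1.278⁴ = 58.6876pt
Perfect fifth: 22.0 × 1.500⁴ = 111.3750pt
Difference: 111.3750 − 58.6876 = 52.6874pt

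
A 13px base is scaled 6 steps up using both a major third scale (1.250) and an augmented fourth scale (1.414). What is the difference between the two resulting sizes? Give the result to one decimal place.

54.3px

Major third: 13.0 × 1.250⁶ = 49.591px
Augmented fourth: 13.0 × 1.414⁶ = 103.906px
Difference: 103.906 − 49.591 = 54.315px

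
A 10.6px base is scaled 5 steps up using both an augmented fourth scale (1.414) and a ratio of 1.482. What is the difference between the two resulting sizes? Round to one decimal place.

15.9px

Augmented fourth: 10.6 × 1.414⁵ = 59.917px
At 1.482: 10.6 × 1.482⁵ = 75.779px
Difference: 75.779 − 59.917 = 15.862px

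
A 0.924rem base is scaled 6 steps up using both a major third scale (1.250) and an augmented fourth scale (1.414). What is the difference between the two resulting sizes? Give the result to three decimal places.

Major third: 0.924 × 1.250⁶ = 3.52478rem
Augmented fourth: 0.924 × 1.414⁶ = 7.38530rem
Difference: 7.38530 − 3.52478 = 3.86052rem

3.861rem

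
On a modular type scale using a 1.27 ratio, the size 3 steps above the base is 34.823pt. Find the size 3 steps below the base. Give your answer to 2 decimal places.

8.30pt

Moving from step +3 to step -3 is 6 steps down, so divide by r⁶.
34.823 ÷ 1.27⁶ = 34.823 ÷ 4.19587 ≈ 8.299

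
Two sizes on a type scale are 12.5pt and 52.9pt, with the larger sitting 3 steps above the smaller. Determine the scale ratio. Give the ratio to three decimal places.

1.618

r³ = 52.9 / 12.5, so r = (52.9/12.5)^(1/3).
r = 4.2320^(1/3) ≈ 1.6175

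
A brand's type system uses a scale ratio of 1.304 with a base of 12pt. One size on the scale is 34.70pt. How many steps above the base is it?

4

1.304ⁿ = 34.70 / 12 = 2.8917
n = ln(2.8917) / ln(1.304) = 1.0618 / 0.2654 ≈ 4.00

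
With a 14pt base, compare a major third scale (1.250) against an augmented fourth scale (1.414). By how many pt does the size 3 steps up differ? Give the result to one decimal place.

12.2pt

Major third: 14.0 × 1.250³ = 27.344pt
Augmented fourth: 14.0 × 1.414³ = 39.580pt
Difference: 39.580 − 27.344 = 12.236pt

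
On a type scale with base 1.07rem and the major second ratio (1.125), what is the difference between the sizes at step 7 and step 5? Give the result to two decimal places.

Step 5: 1.07 × 1.125⁵ = 1.9282rem
Step 7: 1.07 × 1.125⁷ = 2.4403rem
Difference: 2.4403 − 1.9282 = 0.5121rem

0.51rem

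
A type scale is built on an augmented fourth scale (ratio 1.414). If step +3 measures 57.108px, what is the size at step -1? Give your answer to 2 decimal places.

14.29px

57.108 ÷ 1.414⁴ = 57.108 ÷ 3.99758 ≈ 14.286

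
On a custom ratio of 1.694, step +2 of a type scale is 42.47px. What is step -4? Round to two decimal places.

1.80px

42.47 ÷ 1.694⁶ = 42.47 ÷ 23.63091 ≈ 1.797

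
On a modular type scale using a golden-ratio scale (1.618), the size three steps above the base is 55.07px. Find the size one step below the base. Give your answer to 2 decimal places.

8.04px

Moving from step +3 to step -1 is 4 steps down, so divide by r⁴.
55.07 ÷ 1.618⁴ = 55.07 ÷ 6.85353 ≈ 8.035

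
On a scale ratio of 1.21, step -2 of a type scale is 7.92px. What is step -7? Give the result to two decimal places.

3.05px

7.92 ÷ 1.21⁵ = 7.92 ÷ 2.59374 ≈ 3.054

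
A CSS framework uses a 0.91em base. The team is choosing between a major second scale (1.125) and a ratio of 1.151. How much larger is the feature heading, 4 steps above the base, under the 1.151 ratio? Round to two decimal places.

0.14em

Major second: 0.91 × 1.125⁴ = 1.4576em
At 1.151: 0.91 × 1.151⁴ = 1.5971em
Difference: 1.5971 − 1.4576 = 0.1395em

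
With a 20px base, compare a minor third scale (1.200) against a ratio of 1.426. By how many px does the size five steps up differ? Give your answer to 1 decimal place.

Minor third: 20.0 × 1.200⁵ = 49.766px
At 1.426: 20.0 × 1.426⁵ = 117.931px
Difference: 117.931 − 49.766 = 68.165px

68.2px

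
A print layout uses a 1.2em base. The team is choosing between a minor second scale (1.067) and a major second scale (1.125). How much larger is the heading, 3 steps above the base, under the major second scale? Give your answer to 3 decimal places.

0.251em

Minor second: 1.2 × 1.067³ = 1.45772em
Major second: 1.2 × 1.125³ = 1.70859em
Difference: 1.70859 − 1.45772 = 0.25087em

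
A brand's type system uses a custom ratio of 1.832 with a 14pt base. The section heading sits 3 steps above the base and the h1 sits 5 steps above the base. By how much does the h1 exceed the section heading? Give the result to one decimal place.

Step 3: 14.0 × 1.832³ = 86.080pt
Step 5: 14.0 × 1.832⁵ = 288.905pt
Difference: 288.905 − 86.080 = 202.825pt

202.8pt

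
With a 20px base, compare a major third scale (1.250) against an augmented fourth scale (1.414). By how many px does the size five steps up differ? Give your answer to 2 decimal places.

Major third: 20.0 × 1.250⁵ = 61.0352px
Augmented fourth: 20.0 × 1.414⁵ = 113.0517px
Difference: 113.0517 − 61.0352 = 52.0165px

52.02px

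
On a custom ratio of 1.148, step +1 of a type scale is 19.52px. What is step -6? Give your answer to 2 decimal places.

19.52 ÷ 1.148⁷ = 19.52 ÷ 2.62781 ≈ 7.428

7.43px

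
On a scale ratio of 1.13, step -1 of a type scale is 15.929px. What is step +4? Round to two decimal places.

15.929 × 1.13⁵ = 15.929 × 1.84244 ≈ 29.348

29.35px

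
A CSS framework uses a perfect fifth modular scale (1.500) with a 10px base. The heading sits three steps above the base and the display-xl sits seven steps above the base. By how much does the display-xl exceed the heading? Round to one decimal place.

137.1px

Step 3: 10.0 × 1.500³ = 33.750px
Step 7: 10.0 × 1.500⁷ = 170.859px
Difference: 170.859 − 33.750 = 137.109px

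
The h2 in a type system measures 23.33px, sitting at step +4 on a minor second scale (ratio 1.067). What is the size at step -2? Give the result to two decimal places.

23.33 ÷ 1.067⁶ = 23.33 ÷ 1.47566 ≈ 15.810

15.81px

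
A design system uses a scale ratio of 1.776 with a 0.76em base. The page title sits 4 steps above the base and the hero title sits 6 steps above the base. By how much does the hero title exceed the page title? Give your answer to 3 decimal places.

16.288em

Step 4: 0.76 × 1.776⁴ = 7.56111em
Step 6: 0.76 × 1.776⁶ = 23.84907em
Difference: 23.84907 − 7.56111 = 16.28796em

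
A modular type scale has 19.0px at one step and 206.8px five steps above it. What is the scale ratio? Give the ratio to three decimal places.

r⁵ = 206.8 / 19.0, so r = (206.8/19.0)^(1/5).
r = 10.8842^(1/5) ≈ 1.6120

1.612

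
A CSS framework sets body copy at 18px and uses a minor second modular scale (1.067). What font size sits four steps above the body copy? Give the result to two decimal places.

23.33px

Every step multiplies by the scale ratio.
18.0 × 1.067⁴ = 18.0 × 1.29616 ≈ 23.33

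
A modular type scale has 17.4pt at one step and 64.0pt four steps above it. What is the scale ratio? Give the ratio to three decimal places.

1.385

r⁴ = 64.0 / 17.4, so r = (64.0/17.4)^(1/4).
r = 3.6782^(1/4) ≈ 1.3849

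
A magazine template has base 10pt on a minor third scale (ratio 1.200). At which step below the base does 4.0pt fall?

1.200ⁿ = 10 / 4.0 = 2.5000
n = ln(2.5000) / ln(1.200) = 0.9163 / 0.1823 ≈ 5.03

5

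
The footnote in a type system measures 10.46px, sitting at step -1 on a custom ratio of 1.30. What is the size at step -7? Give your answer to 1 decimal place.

Moving from step -1 to step -7 is 6 steps down, so divide by r⁶.
10.46 ÷ 1.30⁶ = 10.46 ÷ 4.82681 ≈ 2.167

2.2px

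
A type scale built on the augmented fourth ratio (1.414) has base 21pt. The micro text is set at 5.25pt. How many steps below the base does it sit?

1.414ⁿ = 21 / 5.25 = 4.0000
n = ln(4.0000) / ln(1.414) = 1.3863 / 0.3464 ≈ 4.00

4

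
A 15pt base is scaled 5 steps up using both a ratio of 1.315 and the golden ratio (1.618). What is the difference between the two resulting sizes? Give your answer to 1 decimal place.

107.4pt

At 1.315: 15.0 × 1.315⁵ = 58.982pt
Golden ratio: 15.0 × 1.618⁵ = 166.335pt
Difference: 166.335 − 58.982 = 107.353pt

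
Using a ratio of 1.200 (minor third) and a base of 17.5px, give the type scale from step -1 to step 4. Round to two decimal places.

14.58px, 17.50px, 21.00px, 25.20px, 30.24px, 36.29px

Step -1: 17.5 ÷ 1.200 = 14.58
Step 0: 17.5px
Step 1: 17.5 × 1.200 = 21.00
Step 2: 17.5 × 1.200² = 25.20
Step 3: 17.5 × 1.200³ = 30.24
Step 4: 17.5 × 1.200⁴ = 36.29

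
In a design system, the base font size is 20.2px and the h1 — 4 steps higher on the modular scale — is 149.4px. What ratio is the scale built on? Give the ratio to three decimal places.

r⁴ = 149.4 / 20.2, so r = (149.4/20.2)^(1/4).
r = 7.3960^(1/4) ≈ 1.6491

1.649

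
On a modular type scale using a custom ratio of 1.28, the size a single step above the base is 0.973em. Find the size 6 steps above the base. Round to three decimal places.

3.343em

The gap is 6 − (1) = 5 steps, so the factor is 1.28^5.
0.973 × 1.28⁵ = 0.973 × 3.43597 ≈ 3.343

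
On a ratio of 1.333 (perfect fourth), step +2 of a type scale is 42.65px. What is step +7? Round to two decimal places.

179.50px

Moving from step +2 to step +7 is 5 steps up, so multiply by r⁵.
42.65 × 1.333⁵ = 42.65 × 4.20873 ≈ 179.502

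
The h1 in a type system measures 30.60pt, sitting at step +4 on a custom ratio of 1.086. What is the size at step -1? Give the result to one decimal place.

30.60 ÷ 1.086⁵ = 30.60 ÷ 1.51060 ≈ 20.257

20.3pt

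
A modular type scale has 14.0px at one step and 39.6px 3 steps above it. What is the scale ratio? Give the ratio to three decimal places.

r³ = 39.6 / 14.0, so r = (39.6/14.0)^(1/3).
r = 2.8286^(1/3) ≈ 1.4142

1.414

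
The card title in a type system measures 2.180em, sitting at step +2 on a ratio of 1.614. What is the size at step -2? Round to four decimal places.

0.3212em

2.180 ÷ 1.614⁴ = 2.180 ÷ 6.78600 ≈ 0.3212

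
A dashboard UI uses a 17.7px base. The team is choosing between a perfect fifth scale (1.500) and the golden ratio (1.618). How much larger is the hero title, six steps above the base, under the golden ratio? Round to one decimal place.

Perfect fifth: 17.7 × 1.500⁶ = 201.614px
Golden ratio: 17.7 × 1.618⁶ = 317.574px
Difference: 317.574 − 201.614 = 115.960px

116.0px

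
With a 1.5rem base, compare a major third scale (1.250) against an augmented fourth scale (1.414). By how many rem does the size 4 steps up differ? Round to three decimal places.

Major third: 1.5 × 1.250⁴ = 3.66211rem
Augmented fourth: 1.5 × 1.414⁴ = 5.99638rem
Difference: 5.99638 − 3.66211 = 2.33427rem

2.334rem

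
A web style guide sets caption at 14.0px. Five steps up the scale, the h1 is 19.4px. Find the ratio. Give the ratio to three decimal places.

1.067

r⁵ = 19.4 / 14.0, so r = (19.4/14.0)^(1/5).
r = 1.3857^(1/5) ≈ 1.0674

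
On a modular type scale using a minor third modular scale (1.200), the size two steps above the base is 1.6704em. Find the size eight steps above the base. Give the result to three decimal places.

Moving from step +2 to step +8 is 6 steps up, so multiply by r⁶.
1.6704 × 1.200⁶ = 1.6704 × 2.98598 ≈ 4.988

4.988em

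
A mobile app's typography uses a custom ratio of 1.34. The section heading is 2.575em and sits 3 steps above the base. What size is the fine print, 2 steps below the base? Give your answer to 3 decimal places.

0.596em

2.575 ÷ 1.34⁵ = 2.575 ÷ 4.32040 ≈ 0.596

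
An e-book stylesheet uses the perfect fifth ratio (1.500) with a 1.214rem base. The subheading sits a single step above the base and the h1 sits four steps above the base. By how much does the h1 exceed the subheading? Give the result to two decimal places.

4.32rem

Step 1: 1.214 × 1.500 = 1.8210rem
Step 4: 1.214 × 1.500⁴ = 6.1459rem
Difference: 6.1459 − 1.8210 = 4.3249rem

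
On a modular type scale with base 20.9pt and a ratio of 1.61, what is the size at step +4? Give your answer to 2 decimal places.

Every step multiplies by the scale ratio.
20.9 × 1.61⁴ = 20.9 × 6.71898 ≈ 140.43

140.43pt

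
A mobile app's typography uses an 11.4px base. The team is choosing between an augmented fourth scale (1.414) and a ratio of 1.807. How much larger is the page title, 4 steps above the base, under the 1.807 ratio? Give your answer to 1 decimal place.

Augmented fourth: 11.4 × 1.414⁴ = 45.572px
At 1.807: 11.4 × 1.807⁴ = 121.545px
Difference: 121.545 − 45.572 = 75.973px

76.0px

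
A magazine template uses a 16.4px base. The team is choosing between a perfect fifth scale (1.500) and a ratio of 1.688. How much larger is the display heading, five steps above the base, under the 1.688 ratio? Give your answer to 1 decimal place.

Perfect fifth: 16.4 × 1.500⁵ = 124.537px
At 1.688: 16.4 × 1.688⁵ = 224.753px
Difference: 224.753 − 124.537 = 100.216px

100.2px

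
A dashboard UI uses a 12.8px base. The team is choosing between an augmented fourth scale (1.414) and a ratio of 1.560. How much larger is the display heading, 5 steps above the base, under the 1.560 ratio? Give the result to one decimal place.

Augmented fourth: 12.8 × 1.414⁵ = 72.353px
At 1.560: 12.8 × 1.560⁵ = 118.259px
Difference: 118.259 − 72.353 = 45.906px

45.9px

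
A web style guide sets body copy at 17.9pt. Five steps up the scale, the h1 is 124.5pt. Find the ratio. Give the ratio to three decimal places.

1.474

r⁵ = 124.5 / 17.9, so r = (124.5/17.9)^(1/5).
r = 6.9553^(1/5) ≈ 1.4739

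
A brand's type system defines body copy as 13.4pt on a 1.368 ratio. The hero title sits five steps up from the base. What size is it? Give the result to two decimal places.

64.20pt

13.4 × 1.368⁵ = 13.4 × 4.79105 ≈ 64.20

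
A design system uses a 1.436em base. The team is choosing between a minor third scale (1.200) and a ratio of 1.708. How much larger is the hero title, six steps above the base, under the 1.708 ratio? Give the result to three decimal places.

Minor third: 1.436 × 1.200⁶ = 4.28787em
At 1.708: 1.436 × 1.708⁶ = 35.65181em
Difference: 35.65181 − 4.28787 = 31.36394em

31.364em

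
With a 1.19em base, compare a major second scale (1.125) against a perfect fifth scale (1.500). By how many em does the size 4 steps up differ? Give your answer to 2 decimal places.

4.12em

Major second: 1.19 × 1.125⁴ = 1.9061em
Perfect fifth: 1.19 × 1.500⁴ = 6.0244em
Difference: 6.0244 − 1.9061 = 4.1183em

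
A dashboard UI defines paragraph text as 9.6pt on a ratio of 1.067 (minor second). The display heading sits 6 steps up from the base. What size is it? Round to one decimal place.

14.2pt

9.6 × 1.067⁶ = 9.6 × 1.47566 ≈ 14.17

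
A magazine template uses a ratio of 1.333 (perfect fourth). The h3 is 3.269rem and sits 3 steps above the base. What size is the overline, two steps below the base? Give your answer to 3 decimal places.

0.777rem

The gap is -2 − (3) = -5 steps, so the factor is 1.333^-5.
3.269 ÷ 1.333⁵ = 3.269 ÷ 4.20873 ≈ 0.777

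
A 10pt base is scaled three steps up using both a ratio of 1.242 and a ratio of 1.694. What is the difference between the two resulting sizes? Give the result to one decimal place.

29.5pt

At 1.242: 10.0 × 1.242³ = 19.159pt
At 1.694: 10.0 × 1.694³ = 48.612pt
Difference: 48.612 − 19.159 = 29.453pt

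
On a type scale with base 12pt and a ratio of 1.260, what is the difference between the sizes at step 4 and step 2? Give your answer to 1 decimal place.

11.2pt

Step 2: 12.0 × 1.260² = 19.051pt
Step 4: 12.0 × 1.260⁴ = 30.246pt
Difference: 30.246 − 19.051 = 11.195pt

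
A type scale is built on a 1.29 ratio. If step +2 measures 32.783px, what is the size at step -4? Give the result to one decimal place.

32.783 ÷ 1.29⁶ = 32.783 ÷ 4.60827 ≈ 7.114

7.1px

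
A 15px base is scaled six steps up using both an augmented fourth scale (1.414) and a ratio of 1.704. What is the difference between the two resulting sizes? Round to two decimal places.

Augmented fourth: 15.0 × 1.414⁶ = 119.8913px
At 1.704: 15.0 × 1.704⁶ = 367.2052px
Difference: 367.2052 − 119.8913 = 247.3139px

247.31px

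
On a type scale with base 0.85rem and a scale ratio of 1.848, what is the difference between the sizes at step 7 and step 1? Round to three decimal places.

Step 1: 0.85 × 1.848 = 1.57080rem
Step 7: 0.85 × 1.848⁷ = 62.56518rem
Difference: 62.56518 − 1.57080 = 60.99438rem

60.994rem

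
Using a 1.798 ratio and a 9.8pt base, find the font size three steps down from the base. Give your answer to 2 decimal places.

9.8 ÷ 1.798³ = 9.8 ÷ 5.81258 ≈ 1.69

1.69pt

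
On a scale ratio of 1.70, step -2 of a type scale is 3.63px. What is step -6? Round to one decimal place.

3.63 ÷ 1.70⁴ = 3.63 ÷ 8.35210 ≈ 0.435

0.4px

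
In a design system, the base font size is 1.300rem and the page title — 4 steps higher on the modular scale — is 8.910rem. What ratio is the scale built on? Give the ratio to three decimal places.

The ratio satisfies 1.300 × r⁴ = 8.910, so r = (8.910 / 1.300)^(1/4).
r = 6.8538^(1/4) ≈ 1.6180

1.618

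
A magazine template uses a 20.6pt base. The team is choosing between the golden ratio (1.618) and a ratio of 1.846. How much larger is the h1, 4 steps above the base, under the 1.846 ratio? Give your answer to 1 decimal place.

98.0pt

Golden ratio: 20.6 × 1.618⁴ = 141.183pt
At 1.846: 20.6 × 1.846⁴ = 239.218pt
Difference: 239.218 − 141.183 = 98.035pt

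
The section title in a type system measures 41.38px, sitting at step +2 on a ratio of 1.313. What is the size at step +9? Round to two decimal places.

278.38px

Moving from step +2 to step +9 is 7 steps up, so multiply by r⁷.
41.38 × 1.313⁷ = 41.38 × 6.72749 ≈ 278.384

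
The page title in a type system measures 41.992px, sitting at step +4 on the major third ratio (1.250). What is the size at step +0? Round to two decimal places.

17.20px

41.992 ÷ 1.250⁴ = 41.992 ÷ 2.44141 ≈ 17.200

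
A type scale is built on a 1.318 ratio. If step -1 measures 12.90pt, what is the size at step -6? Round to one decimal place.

3.2pt

The gap is -6 − (-1) = -5 steps, so the factor is 1.318^-5.
12.90 ÷ 1.318⁵ = 12.90 ÷ 3.97720 ≈ 3.243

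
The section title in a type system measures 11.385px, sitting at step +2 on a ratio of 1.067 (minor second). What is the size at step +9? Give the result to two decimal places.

17.93px

11.385 × 1.067⁷ = 11.385 × 1.57453 ≈ 17.926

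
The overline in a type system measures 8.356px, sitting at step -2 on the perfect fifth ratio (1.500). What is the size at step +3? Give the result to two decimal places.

Moving from step -2 to step +3 is 5 steps up, so multiply by r⁵.
8.356 × 1.500⁵ = 8.356 × 7.59375 ≈ 63.453

63.45px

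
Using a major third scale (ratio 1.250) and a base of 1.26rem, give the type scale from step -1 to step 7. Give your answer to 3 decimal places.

1.008rem, 1.260rem, 1.575rem, 1.969rem, 2.461rem, 3.076rem, 3.845rem, 4.807rem, 6.008rem

Step -1: 1.26 ÷ 1.250 = 1.008
Step 0: 1.26rem
Step 1: 1.26 × 1.250 = 1.575
Step 2: 1.26 × 1.250² = 1.969
Step 3: 1.26 × 1.250³ = 2.461
Step 4: 1.26 × 1.250⁴ = 3.076
Step 5: 1.26 × 1.250⁵ = 3.845
Step 6: 1.26 × 1.250⁶ = 4.807
Step 7: 1.26 × 1.250⁷ = 6.008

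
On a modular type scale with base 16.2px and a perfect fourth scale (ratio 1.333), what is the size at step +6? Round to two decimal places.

90.89px

16.2 × 1.333⁶ = 16.2 × 5.61023 ≈ 90.89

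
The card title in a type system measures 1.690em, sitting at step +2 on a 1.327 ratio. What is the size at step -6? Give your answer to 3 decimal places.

0.176em

1.690 ÷ 1.327⁸ = 1.690 ÷ 9.61540 ≈ 0.176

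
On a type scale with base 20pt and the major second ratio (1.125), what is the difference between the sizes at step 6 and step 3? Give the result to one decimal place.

Step 3: 20.0 × 1.125³ = 28.477pt
Step 6: 20.0 × 1.125⁶ = 40.546pt
Difference: 40.546 − 28.477 = 12.069pt

12.1pt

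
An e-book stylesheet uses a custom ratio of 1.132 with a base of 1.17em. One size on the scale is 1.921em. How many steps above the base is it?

4

1.132ⁿ = 1.921 / 1.17 = 1.6419
n = ln(1.6419) / ln(1.132) = 0.4958 / 0.1240 ≈ 4.00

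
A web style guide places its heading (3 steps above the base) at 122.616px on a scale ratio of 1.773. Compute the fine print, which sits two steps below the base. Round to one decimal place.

122.616 ÷ 1.773⁵ = 122.616 ÷ 17.52039 ≈ 6.998

7.0px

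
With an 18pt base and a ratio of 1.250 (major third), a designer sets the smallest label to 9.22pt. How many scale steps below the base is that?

1.250ⁿ = 18 / 9.22 = 1.9523
n = ln(1.9523) / ln(1.250) = 0.6690 / 0.2231 ≈ 3.00

3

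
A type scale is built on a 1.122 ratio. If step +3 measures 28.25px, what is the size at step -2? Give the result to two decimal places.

28.25 ÷ 1.122⁵ = 28.25 ÷ 1.77813 ≈ 15.887

15.89px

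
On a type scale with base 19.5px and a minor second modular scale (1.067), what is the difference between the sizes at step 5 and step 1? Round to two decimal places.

Step 1: 19.5 × 1.067 = 20.8065px
Step 5: 19.5 × 1.067⁵ = 26.9685px
Difference: 26.9685 − 20.8065 = 6.1620px

6.16px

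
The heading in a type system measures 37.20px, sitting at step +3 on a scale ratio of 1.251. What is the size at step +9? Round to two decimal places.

37.20 × 1.251⁶ = 37.20 × 3.83304 ≈ 142.589

142.59px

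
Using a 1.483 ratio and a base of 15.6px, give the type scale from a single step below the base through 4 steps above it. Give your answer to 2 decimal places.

10.52px, 15.60px, 23.13px, 34.31px, 50.88px, 75.46px

Step -1: 15.6 ÷ 1.483 = 10.52
Step 0: 15.6px
Step 1: 15.6 × 1.483 = 23.13
Step 2: 15.6 × 1.483² = 34.31
Step 3: 15.6 × 1.483³ = 50.88
Step 4: 15.6 × 1.483⁴ = 75.46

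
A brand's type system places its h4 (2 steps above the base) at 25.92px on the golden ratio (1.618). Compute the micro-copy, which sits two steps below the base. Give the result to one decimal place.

25.92 ÷ 1.618⁴ = 25.92 ÷ 6.85353 ≈ 3.782

3.8px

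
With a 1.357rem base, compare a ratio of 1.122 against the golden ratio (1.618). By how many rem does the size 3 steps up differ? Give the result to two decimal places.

3.83rem

At 1.122: 1.357 × 1.122³ = 1.9167rem
Golden ratio: 1.357 × 1.618³ = 5.7480rem
Difference: 5.7480 − 1.9167 = 3.8313rem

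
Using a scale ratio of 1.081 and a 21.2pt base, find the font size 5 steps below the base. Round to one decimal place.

Every step multiplies by the scale ratio.
21.2 ÷ 1.081⁵ = 21.2 ÷ 1.47614 ≈ 14.36

14.4pt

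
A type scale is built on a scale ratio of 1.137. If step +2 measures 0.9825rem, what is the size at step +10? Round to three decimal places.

0.9825 × 1.137⁸ = 0.9825 × 2.79308 ≈ 2.744

2.744rem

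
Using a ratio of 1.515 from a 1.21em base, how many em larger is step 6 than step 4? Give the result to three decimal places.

8.256em

Step 4: 1.21 × 1.515⁴ = 6.37435em
Step 6: 1.21 × 1.515⁶ = 14.63057em
Difference: 14.63057 − 6.37435 = 8.25622em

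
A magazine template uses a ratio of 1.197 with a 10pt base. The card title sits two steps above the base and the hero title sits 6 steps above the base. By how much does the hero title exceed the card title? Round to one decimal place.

Step 2: 10.0 × 1.197² = 14.328pt
Step 6: 10.0 × 1.197⁶ = 29.415pt
Difference: 29.415 − 14.328 = 15.087pt

15.1pt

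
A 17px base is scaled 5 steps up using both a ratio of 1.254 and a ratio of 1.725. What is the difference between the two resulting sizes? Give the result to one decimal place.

206.9px

At 1.254: 17.0 × 1.254⁵ = 52.715px
At 1.725: 17.0 × 1.725⁵ = 259.654px
Difference: 259.654 − 52.715 = 206.939px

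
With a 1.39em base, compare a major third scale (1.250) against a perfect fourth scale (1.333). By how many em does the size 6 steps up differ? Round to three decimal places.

2.496em

Major third: 1.39 × 1.250⁶ = 5.30243em
Perfect fourth: 1.39 × 1.333⁶ = 7.79822em
Difference: 7.79822 − 5.30243 = 2.49579em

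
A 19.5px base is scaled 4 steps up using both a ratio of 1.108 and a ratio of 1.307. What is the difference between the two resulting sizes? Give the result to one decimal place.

At 1.108: 19.5 × 1.108⁴ = 29.390px
At 1.307: 19.5 × 1.307⁴ = 56.903px
Difference: 56.903 − 29.390 = 27.513px

27.5px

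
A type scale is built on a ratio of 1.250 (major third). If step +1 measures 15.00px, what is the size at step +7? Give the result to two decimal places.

57.22px

Moving from step +1 to step +7 is 6 steps up, so multiply by r⁶.
15.00 × 1.250⁶ = 15.00 × 3.81470 ≈ 57.220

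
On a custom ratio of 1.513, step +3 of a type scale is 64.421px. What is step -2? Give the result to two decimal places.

8.13px

64.421 ÷ 1.513⁵ = 64.421 ÷ 7.92857 ≈ 8.125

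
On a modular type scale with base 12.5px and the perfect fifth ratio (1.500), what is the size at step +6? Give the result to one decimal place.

142.4px

12.5 × 1.500⁶ = 12.5 × 11.39062 ≈ 142.38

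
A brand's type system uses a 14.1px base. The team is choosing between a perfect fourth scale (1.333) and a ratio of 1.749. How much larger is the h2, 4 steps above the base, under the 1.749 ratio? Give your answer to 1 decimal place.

87.4px

Perfect fourth: 14.1 × 1.333⁴ = 44.518px
At 1.749: 14.1 × 1.749⁴ = 131.941px
Difference: 131.941 − 44.518 = 87.423px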